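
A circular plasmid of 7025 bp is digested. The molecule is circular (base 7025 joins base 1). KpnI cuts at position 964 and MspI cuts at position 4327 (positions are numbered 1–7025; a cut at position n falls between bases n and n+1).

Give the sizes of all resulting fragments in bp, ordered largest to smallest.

3662, 3363 bp

Combined cut positions (sorted): 964, 4327.
Circular molecule, 2 cuts → 2 fragments:
  4327 − 964 = 3363 bp
  wrap: 7025 − 4327 + 964 = 3662 bp
Sorted largest to smallest: 3662, 3363 bp.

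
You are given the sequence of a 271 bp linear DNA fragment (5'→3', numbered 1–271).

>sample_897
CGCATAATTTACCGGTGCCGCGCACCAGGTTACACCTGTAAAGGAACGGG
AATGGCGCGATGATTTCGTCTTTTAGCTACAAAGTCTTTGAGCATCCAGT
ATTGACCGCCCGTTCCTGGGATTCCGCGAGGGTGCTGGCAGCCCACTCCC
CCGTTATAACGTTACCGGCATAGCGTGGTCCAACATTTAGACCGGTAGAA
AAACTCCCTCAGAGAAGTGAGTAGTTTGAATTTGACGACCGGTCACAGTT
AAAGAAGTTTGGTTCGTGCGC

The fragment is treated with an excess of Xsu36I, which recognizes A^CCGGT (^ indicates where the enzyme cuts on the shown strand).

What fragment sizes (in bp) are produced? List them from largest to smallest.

Xsu36I sites (ACCGGT) start at positions 11, 191, 238.
Xsu36I cuts after the first base of each site, so after positions 11, 191, 238.
Linear molecule, 3 cuts → 4 fragments:
  1–11 → 11 bp
  12–191 → 180 bp
  192–238 → 47 bp
  239–271 → 33 bp
Sorted largest to smallest: 180, 47, 33, 11 bp.

180, 47, 33, 11 bp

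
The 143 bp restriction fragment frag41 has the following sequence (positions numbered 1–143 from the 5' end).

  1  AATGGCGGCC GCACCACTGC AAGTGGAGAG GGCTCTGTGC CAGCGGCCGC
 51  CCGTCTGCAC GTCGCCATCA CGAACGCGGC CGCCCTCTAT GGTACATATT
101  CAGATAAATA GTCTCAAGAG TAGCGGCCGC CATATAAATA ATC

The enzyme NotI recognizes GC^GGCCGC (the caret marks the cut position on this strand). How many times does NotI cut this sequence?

4

GCGGCCGC occurs starting at positions 5, 43, 76, 123.
NotI cuts at 4 sites.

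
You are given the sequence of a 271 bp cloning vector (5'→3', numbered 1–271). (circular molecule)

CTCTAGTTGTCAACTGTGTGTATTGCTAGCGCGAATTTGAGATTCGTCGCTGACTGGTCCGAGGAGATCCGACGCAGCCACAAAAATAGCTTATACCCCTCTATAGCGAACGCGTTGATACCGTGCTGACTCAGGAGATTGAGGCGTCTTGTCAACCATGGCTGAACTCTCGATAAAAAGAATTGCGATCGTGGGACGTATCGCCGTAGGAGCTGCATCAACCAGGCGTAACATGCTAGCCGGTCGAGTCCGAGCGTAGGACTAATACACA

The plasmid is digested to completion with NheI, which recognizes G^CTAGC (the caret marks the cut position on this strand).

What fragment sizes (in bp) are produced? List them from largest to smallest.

NheI sites (GCTAGC) start at positions 25, 235.
NheI cuts after the first base of each site, so after positions 25, 235.
Circular molecule, 2 cuts → 2 fragments:
  26–235 → 210 bp
  236–271 then 1–25 → 36 + 25 = 61 bp
Sorted largest to smallest: 210, 61 bp.

210, 61 bp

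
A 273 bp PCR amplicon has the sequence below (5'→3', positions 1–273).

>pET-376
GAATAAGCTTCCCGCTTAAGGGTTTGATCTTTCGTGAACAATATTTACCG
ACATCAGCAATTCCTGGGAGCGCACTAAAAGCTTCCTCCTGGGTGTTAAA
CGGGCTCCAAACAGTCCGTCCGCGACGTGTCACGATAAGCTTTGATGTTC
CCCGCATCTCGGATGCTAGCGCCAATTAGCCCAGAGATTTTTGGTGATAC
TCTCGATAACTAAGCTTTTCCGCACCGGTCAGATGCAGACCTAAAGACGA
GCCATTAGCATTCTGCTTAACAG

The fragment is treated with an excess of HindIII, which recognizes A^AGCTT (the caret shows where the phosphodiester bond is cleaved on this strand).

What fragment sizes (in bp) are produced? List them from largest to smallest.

75, 74, 61, 58, 5 bp

HindIII sites (AAGCTT) start at positions 5, 79, 137, 212.
HindIII cuts after the first base of each site, so after positions 5, 79, 137, 212.
Linear molecule, 4 cuts → 5 fragments:
  1–5 → 5 bp
  6–79 → 74 bp
  80–137 → 58 bp
  138–212 → 75 bp
  213–273 → 61 bp
Sorted largest to smallest: 75, 74, 61, 58, 5 bp.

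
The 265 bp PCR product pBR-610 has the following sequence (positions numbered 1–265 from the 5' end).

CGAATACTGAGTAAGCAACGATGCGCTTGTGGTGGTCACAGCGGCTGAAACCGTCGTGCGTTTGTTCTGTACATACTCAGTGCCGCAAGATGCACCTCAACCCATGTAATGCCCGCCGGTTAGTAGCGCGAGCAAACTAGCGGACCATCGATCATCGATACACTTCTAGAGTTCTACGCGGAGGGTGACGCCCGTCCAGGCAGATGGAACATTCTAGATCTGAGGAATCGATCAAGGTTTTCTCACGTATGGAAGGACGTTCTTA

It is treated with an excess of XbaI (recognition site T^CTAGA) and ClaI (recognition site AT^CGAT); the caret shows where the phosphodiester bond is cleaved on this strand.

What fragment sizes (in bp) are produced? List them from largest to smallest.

148, 48, 37, 15, 10, 7 bp

XbaI sites (TCTAGA) start at positions 165, 213.
XbaI cuts after the first base of each site, so after positions 165, 213.
ClaI sites (ATCGAT) start at positions 147, 154, 227.
ClaI cuts after base 2 of each site, so after positions 148, 155, 228.
Combined cut positions: 148, 155, 165, 213, 228.
Linear molecule, 5 cuts → 6 fragments:
  1–148 → 148 bp
  149–155 → 7 bp
  156–165 → 10 bp
  166–213 → 48 bp
  214–228 → 15 bp
  229–265 → 37 bp
Sorted largest to smallest: 148, 48, 37, 15, 10, 7 bp.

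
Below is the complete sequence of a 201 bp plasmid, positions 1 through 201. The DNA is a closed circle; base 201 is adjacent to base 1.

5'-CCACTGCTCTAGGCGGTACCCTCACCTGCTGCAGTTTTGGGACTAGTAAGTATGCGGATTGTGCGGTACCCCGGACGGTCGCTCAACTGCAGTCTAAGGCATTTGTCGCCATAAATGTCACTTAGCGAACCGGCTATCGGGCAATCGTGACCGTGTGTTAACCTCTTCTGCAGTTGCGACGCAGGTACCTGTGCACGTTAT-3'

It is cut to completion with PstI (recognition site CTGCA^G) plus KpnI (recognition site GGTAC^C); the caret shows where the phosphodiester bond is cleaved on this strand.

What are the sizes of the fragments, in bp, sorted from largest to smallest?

PstI sites (CTGCAG) start at positions 29, 87, 168.
PstI cuts after base 5 of each site (before the last base), so after positions 33, 91, 172.
KpnI sites (GGTACC) start at positions 15, 65, 184.
KpnI cuts after base 5 of each site (before the last base), so after positions 19, 69, 188.
Combined cut positions: 19, 33, 69, 91, 172, 188.
Circular molecule, 6 cuts → 6 fragments:
  20–33 → 14 bp
  34–69 → 36 bp
  70–91 → 22 bp
  92–172 → 81 bp
  173–188 → 16 bp
  189–201 then 1–19 → 13 + 19 = 32 bp
Sorted largest to smallest: 81, 36, 32, 22, 16, 14 bp.

81, 36, 32, 22, 16, 14 bp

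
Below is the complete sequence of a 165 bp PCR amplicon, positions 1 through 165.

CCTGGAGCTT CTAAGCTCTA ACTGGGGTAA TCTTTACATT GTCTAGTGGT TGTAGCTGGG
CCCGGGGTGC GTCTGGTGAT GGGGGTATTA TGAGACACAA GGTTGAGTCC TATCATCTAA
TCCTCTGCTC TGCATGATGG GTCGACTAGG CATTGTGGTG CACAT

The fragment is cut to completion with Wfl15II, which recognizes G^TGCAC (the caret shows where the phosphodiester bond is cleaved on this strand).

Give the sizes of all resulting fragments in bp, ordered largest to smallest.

158, 7 bp

The Wfl15II site (GTGCAC) starts at position 158.
Wfl15II cuts after the first base of each site, so after position 158.
Linear molecule, 1 cut → 2 fragments:
  1–158 → 158 bp
  159–165 → 7 bp
Sorted largest to smallest: 158, 7 bp.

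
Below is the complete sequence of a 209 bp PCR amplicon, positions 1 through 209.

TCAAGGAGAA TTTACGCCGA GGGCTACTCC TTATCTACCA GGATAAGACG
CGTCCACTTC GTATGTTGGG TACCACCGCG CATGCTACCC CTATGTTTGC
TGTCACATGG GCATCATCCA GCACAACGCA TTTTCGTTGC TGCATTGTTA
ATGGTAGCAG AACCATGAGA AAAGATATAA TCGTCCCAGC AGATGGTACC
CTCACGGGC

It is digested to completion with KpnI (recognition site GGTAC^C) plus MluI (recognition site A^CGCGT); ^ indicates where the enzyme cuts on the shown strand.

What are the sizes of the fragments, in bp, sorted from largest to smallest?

126, 48, 25, 10 bp

KpnI sites (GGTACC) start at positions 69, 195.
KpnI cuts after base 5 of each site (before the last base), so after positions 73, 199.
The MluI site (ACGCGT) starts at position 48.
MluI cuts after the first base of each site, so after position 48.
Combined cut positions: 48, 73, 199.
Linear molecule, 3 cuts → 4 fragments:
  1–48 → 48 bp
  49–73 → 25 bp
  74–199 → 126 bp
  200–209 → 10 bp
Sorted largest to smallest: 126, 48, 25, 10 bp.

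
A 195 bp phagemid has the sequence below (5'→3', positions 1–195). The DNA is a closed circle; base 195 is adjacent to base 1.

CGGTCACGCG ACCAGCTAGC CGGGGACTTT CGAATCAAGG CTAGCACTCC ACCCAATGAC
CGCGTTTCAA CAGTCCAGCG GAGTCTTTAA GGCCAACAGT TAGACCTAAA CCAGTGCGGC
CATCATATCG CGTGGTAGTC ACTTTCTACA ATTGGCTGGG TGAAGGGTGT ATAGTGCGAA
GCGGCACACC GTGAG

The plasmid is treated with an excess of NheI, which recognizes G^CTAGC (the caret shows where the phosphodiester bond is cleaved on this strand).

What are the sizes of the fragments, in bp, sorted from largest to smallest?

NheI sites (GCTAGC) start at positions 15, 40.
NheI cuts after the first base of each site, so after positions 15, 40.
Circular molecule, 2 cuts → 2 fragments:
  16–40 → 25 bp
  41–195 then 1–15 → 155 + 15 = 170 bp
Sorted largest to smallest: 170, 25 bp.

170, 25 bp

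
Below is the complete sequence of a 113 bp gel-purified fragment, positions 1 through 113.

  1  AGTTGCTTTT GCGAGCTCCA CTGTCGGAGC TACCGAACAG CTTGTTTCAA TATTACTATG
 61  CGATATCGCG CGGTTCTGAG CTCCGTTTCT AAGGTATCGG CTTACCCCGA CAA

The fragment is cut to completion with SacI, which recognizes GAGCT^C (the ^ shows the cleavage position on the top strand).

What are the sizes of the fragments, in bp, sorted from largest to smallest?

65, 31, 17 bp

SacI sites (GAGCTC) start at positions 13, 78.
SacI cuts after base 5 of each site (before the last base), so after positions 17, 82.
Linear molecule, 2 cuts → 3 fragments:
  1–17 → 17 bp
  18–82 → 65 bp
  83–113 → 31 bp
Sorted largest to smallest: 65, 31, 17 bp.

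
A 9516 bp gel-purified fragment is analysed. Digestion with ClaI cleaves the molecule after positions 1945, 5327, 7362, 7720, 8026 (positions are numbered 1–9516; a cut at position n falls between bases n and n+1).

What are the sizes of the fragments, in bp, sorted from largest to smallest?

Linear molecule, 5 cuts → 6 fragments:
  1945 − 0 = 1945 bp
  5327 − 1945 = 3382 bp
  7362 − 5327 = 2035 bp
  7720 − 7362 = 358 bp
  8026 − 7720 = 306 bp
  9516 − 8026 = 1490 bp
Sorted largest to smallest: 3382, 2035, 1945, 1490, 358, 306 bp.

3382, 2035, 1945, 1490, 358, 306 bp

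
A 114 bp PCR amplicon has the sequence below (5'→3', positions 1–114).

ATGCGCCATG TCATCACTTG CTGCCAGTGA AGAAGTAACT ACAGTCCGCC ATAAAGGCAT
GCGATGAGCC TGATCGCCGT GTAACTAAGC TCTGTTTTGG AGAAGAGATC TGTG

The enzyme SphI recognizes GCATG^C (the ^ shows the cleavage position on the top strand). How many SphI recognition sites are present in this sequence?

GCATGC occurs starting at position 57.
SphI cuts at 1 site.

1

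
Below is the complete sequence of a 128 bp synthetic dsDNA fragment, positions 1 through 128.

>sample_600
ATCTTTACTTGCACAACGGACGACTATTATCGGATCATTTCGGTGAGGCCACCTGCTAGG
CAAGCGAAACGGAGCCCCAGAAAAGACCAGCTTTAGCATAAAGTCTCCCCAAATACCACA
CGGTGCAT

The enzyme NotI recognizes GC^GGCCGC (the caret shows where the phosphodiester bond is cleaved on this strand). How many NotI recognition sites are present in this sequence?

0

No occurrence of GCGGCCGC is present in the sequence.
NotI does not cut: 0 sites.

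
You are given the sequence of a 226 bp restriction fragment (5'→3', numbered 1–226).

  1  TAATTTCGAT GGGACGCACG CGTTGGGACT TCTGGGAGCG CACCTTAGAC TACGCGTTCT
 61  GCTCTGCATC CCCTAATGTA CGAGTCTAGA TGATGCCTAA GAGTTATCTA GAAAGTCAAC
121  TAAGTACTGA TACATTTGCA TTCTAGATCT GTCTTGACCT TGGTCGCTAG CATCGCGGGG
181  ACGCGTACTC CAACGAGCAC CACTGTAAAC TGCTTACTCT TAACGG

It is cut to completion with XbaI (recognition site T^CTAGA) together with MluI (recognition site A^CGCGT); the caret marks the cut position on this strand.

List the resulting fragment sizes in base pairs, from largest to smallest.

XbaI sites (TCTAGA) start at positions 85, 107, 142.
XbaI cuts after the first base of each site, so after positions 85, 107, 142.
MluI sites (ACGCGT) start at positions 18, 52, 181.
MluI cuts after the first base of each site, so after positions 18, 52, 181.
Combined cut positions: 18, 52, 85, 107, 142, 181.
Linear molecule, 6 cuts → 7 fragments:
  1–18 → 18 bp
  19–52 → 34 bp
  53–85 → 33 bp
  86–107 → 22 bp
  108–142 → 35 bp
  143–181 → 39 bp
  182–226 → 45 bp
Sorted largest to smallest: 45, 39, 35, 34, 33, 22, 18 bp.

45, 39, 35, 34, 33, 22, 18 bp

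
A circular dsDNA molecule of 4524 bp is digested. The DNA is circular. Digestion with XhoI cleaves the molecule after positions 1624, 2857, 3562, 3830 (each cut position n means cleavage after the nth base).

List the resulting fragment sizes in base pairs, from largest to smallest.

Circular molecule, 4 cuts → 4 fragments:
  2857 − 1624 = 1233 bp
  3562 − 2857 = 705 bp
  3830 − 3562 = 268 bp
  wrap: 4524 − 3830 + 1624 = 2318 bp
Sorted largest to smallest: 2318, 1233, 705, 268 bp.

2318, 1233, 705, 268 bp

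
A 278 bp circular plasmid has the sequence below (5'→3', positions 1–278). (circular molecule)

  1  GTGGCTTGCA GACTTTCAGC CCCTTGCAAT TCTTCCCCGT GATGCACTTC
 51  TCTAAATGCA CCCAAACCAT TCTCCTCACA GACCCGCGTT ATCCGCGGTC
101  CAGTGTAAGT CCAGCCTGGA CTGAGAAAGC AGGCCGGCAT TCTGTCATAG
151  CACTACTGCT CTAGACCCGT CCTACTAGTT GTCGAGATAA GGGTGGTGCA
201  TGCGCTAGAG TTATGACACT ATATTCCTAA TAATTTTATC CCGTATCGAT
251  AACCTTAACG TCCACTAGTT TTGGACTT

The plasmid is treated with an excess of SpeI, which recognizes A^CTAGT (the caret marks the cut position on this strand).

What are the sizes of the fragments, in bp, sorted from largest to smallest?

188, 90 bp

SpeI sites (ACTAGT) start at positions 174, 264.
SpeI cuts after the first base of each site, so after positions 174, 264.
Circular molecule, 2 cuts → 2 fragments:
  175–264 → 90 bp
  265–278 then 1–174 → 14 + 174 = 188 bp
Sorted largest to smallest: 188, 90 bp.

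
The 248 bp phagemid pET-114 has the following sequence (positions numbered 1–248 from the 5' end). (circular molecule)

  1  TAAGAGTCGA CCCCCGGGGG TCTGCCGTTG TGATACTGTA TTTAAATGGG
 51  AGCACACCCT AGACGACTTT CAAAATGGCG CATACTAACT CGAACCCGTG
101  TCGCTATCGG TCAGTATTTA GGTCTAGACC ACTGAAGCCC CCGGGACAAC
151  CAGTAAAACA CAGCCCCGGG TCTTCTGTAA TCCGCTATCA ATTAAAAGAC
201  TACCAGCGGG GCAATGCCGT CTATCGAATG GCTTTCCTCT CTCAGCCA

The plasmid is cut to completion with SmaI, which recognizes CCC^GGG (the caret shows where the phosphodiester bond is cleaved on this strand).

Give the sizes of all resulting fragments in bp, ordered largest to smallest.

127, 96, 25 bp

SmaI sites (CCCGGG) start at positions 13, 140, 165.
SmaI cuts after base 3 of each site, so after positions 15, 142, 167.
Circular molecule, 3 cuts → 3 fragments:
  16–142 → 127 bp
  143–167 → 25 bp
  168–248 then 1–15 → 81 + 15 = 96 bp
Sorted largest to smallest: 127, 96, 25 bp.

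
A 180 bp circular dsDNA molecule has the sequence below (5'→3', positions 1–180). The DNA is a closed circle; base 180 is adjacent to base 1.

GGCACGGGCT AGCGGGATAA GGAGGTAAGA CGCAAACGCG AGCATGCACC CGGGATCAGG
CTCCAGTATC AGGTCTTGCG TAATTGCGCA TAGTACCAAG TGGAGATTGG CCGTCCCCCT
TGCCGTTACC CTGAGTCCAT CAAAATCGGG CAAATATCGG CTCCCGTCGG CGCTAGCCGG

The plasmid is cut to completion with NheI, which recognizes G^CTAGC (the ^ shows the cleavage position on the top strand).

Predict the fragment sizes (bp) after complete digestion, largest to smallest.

NheI sites (GCTAGC) start at positions 8, 172.
NheI cuts after the first base of each site, so after positions 8, 172.
Circular molecule, 2 cuts → 2 fragments:
  9–172 → 164 bp
  173–180 then 1–8 → 8 + 8 = 16 bp
Sorted largest to smallest: 164, 16 bp.

164, 16 bp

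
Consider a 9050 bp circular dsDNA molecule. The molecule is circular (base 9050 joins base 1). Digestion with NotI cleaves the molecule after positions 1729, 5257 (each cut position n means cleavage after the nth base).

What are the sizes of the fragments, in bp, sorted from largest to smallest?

5522, 3528 bp

Circular molecule, 2 cuts → 2 fragments:
  5257 − 1729 = 3528 bp
  wrap: 9050 − 5257 + 1729 = 5522 bp
Sorted largest to smallest: 5522, 3528 bp.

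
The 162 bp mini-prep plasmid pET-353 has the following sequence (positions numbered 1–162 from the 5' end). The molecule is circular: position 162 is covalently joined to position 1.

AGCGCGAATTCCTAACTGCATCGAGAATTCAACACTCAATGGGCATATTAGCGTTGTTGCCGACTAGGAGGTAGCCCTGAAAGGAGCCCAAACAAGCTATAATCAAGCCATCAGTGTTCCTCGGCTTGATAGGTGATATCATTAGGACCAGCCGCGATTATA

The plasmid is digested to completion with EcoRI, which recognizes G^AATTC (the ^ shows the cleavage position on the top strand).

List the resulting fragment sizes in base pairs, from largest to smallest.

143, 19 bp

EcoRI sites (GAATTC) start at positions 6, 25.
EcoRI cuts after the first base of each site, so after positions 6, 25.
Circular molecule, 2 cuts → 2 fragments:
  7–25 → 19 bp
  26–162 then 1–6 → 137 + 6 = 143 bp
Sorted largest to smallest: 143, 19 bp.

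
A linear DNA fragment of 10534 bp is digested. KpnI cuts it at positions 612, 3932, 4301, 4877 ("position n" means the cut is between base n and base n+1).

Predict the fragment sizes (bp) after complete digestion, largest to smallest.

5657, 3320, 612, 576, 369 bp

Linear molecule, 4 cuts → 5 fragments:
  612 − 0 = 612 bp
  3932 − 612 = 3320 bp
  4301 − 3932 = 369 bp
  4877 − 4301 = 576 bp
  10534 − 4877 = 5657 bp
Sorted largest to smallest: 5657, 3320, 612, 576, 369 bp.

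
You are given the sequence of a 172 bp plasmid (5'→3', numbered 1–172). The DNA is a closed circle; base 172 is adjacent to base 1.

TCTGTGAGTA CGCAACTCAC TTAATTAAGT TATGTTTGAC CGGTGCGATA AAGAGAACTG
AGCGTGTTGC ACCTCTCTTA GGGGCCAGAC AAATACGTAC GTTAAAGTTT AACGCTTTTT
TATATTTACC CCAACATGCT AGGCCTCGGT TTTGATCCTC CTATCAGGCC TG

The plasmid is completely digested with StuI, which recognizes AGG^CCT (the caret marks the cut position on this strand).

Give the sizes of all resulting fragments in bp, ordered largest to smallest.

147, 25 bp

StuI sites (AGGCCT) start at positions 141, 166.
StuI cuts after base 3 of each site, so after positions 143, 168.
Circular molecule, 2 cuts → 2 fragments:
  144–168 → 25 bp
  169–172 then 1–143 → 4 + 143 = 147 bp
Sorted largest to smallest: 147, 25 bp.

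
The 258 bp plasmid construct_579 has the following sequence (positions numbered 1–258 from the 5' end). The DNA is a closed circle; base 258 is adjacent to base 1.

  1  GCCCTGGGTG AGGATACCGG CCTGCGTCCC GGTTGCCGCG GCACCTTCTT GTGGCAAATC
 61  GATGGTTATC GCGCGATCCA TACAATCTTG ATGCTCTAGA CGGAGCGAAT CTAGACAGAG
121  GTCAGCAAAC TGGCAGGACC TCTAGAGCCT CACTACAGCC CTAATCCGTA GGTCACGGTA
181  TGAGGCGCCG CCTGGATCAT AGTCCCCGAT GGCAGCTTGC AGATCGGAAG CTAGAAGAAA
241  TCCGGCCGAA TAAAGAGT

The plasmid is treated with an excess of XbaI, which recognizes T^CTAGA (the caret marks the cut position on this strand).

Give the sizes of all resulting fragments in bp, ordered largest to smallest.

XbaI sites (TCTAGA) start at positions 95, 110, 141.
XbaI cuts after the first base of each site, so after positions 95, 110, 141.
Circular molecule, 3 cuts → 3 fragments:
  96–110 → 15 bp
  111–141 → 31 bp
  142–258 then 1–95 → 117 + 95 = 212 bp
Sorted largest to smallest: 212, 31, 15 bp.

212, 31, 15 bp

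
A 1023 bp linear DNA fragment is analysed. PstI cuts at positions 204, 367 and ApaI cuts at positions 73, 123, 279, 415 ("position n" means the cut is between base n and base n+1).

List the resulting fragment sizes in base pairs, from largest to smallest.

Combined cut positions (sorted): 73, 123, 204, 279, 367, 415.
Linear molecule, 6 cuts → 7 fragments:
  73 − 0 = 73 bp
  123 − 73 = 50 bp
  204 − 123 = 81 bp
  279 − 204 = 75 bp
  367 − 279 = 88 bp
  415 − 367 = 48 bp
  1023 − 415 = 608 bp
Sorted largest to smallest: 608, 88, 81, 75, 73, 50, 48 bp.

608, 88, 81, 75, 73, 50, 48 bp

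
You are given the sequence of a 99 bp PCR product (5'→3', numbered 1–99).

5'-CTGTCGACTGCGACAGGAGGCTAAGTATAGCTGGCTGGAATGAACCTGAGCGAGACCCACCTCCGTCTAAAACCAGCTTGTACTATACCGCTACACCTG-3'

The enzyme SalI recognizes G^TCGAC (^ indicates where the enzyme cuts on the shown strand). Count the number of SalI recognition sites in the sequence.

GTCGAC occurs starting at position 3.
SalI cuts at 1 site.

1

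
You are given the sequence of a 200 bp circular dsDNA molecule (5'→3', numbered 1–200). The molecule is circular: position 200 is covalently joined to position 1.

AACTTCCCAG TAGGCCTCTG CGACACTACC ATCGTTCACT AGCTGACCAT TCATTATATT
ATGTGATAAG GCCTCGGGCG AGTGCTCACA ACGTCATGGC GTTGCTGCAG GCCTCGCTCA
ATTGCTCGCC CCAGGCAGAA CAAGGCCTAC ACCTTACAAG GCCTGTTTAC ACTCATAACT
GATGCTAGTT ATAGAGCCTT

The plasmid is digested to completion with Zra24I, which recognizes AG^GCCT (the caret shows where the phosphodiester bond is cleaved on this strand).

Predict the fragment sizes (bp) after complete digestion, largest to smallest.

Zra24I sites (AGGCCT) start at positions 12, 69, 109, 143, 159.
Zra24I cuts after base 2 of each site, so after positions 13, 70, 110, 144, 160.
Circular molecule, 5 cuts → 5 fragments:
  14–70 → 57 bp
  71–110 → 40 bp
  111–144 → 34 bp
  145–160 → 16 bp
  161–200 then 1–13 → 40 + 13 = 53 bp
Sorted largest to smallest: 57, 53, 40, 34, 16 bp.

57, 53, 40, 34, 16 bp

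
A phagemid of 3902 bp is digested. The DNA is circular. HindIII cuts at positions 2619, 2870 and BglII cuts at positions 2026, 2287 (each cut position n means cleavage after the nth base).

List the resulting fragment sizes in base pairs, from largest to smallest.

3058, 332, 261, 251 bp

Combined cut positions (sorted): 2026, 2287, 2619, 2870.
Circular molecule, 4 cuts → 4 fragments:
  2287 − 2026 = 261 bp
  2619 − 2287 = 332 bp
  2870 − 2619 = 251 bp
  wrap: 3902 − 2870 + 2026 = 3058 bp
Sorted largest to smallest: 3058, 332, 261, 251 bp.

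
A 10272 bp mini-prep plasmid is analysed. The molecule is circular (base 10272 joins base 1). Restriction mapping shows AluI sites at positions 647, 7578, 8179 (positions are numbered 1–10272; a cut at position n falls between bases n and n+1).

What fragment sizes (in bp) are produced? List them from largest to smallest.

6931, 2740, 601 bp

Circular molecule, 3 cuts → 3 fragments:
  7578 − 647 = 6931 bp
  8179 − 7578 = 601 bp
  wrap: 10272 − 8179 + 647 = 2740 bp
Sorted largest to smallest: 6931, 2740, 601 bp.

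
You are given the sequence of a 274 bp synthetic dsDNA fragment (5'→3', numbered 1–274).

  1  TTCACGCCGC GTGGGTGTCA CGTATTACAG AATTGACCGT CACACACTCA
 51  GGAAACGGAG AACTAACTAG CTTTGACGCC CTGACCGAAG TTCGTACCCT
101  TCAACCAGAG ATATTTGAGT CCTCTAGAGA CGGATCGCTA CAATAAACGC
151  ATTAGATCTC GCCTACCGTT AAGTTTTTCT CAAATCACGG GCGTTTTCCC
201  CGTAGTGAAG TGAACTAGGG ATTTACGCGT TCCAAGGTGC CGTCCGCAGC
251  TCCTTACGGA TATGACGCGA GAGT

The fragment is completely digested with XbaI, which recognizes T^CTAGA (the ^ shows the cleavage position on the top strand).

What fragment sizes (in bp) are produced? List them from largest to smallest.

151, 123 bp

The XbaI site (TCTAGA) starts at position 123.
XbaI cuts after the first base of each site, so after position 123.
Linear molecule, 1 cut → 2 fragments:
  1–123 → 123 bp
  124–274 → 151 bp
Sorted largest to smallest: 151, 123 bp.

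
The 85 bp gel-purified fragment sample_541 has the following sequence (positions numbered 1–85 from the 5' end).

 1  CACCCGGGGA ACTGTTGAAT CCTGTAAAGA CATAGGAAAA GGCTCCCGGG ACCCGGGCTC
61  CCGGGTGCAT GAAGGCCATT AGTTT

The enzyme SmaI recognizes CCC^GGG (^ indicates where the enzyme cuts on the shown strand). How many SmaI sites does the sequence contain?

4

CCCGGG occurs starting at positions 3, 45, 52, 60.
SmaI cuts at 4 sites.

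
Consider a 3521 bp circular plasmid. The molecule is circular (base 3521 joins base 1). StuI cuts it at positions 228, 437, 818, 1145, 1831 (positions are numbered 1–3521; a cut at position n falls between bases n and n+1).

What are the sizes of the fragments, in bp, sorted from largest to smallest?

1918, 686, 381, 327, 209 bp

Circular molecule, 5 cuts → 5 fragments:
  437 − 228 = 209 bp
  818 − 437 = 381 bp
  1145 − 818 = 327 bp
  1831 − 1145 = 686 bp
  wrap: 3521 − 1831 + 228 = 1918 bp
Sorted largest to smallest: 1918, 686, 381, 327, 209 bp.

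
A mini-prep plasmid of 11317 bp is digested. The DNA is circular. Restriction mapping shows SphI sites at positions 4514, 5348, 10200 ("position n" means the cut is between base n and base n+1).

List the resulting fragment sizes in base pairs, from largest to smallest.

Circular molecule, 3 cuts → 3 fragments:
  5348 − 4514 = 834 bp
  10200 − 5348 = 4852 bp
  wrap: 11317 − 10200 + 4514 = 5631 bp
Sorted largest to smallest: 5631, 4852, 834 bp.

5631, 4852, 834 bp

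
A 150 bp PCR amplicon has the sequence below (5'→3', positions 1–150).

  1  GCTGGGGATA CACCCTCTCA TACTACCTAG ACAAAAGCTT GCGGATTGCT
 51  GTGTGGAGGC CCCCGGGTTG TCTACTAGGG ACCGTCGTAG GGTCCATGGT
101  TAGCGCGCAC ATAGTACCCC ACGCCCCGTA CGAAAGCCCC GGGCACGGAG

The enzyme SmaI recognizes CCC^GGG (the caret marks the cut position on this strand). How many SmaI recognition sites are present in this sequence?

2

CCCGGG occurs starting at positions 62, 138.
SmaI cuts at 2 sites.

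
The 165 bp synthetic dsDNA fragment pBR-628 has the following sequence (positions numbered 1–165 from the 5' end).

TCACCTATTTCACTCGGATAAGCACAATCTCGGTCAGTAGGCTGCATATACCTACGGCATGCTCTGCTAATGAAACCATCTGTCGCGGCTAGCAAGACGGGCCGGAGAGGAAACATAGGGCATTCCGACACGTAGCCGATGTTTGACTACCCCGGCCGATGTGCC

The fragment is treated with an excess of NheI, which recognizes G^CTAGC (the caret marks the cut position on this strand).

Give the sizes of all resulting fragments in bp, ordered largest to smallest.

88, 77 bp

The NheI site (GCTAGC) starts at position 88.
NheI cuts after the first base of each site, so after position 88.
Linear molecule, 1 cut → 2 fragments:
  1–88 → 88 bp
  89–165 → 77 bp
Sorted largest to smallest: 88, 77 bp.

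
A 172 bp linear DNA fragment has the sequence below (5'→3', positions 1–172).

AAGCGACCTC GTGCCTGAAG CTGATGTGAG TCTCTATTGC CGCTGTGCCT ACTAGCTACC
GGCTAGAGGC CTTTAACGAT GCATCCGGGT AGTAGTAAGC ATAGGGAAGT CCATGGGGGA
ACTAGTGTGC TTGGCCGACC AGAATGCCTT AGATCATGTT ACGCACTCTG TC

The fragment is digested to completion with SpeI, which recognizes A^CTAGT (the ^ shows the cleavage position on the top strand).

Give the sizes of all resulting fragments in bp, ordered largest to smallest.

121, 51 bp

The SpeI site (ACTAGT) starts at position 121.
SpeI cuts after the first base of each site, so after position 121.
Linear molecule, 1 cut → 2 fragments:
  1–121 → 121 bp
  122–172 → 51 bp
Sorted largest to smallest: 121, 51 bp.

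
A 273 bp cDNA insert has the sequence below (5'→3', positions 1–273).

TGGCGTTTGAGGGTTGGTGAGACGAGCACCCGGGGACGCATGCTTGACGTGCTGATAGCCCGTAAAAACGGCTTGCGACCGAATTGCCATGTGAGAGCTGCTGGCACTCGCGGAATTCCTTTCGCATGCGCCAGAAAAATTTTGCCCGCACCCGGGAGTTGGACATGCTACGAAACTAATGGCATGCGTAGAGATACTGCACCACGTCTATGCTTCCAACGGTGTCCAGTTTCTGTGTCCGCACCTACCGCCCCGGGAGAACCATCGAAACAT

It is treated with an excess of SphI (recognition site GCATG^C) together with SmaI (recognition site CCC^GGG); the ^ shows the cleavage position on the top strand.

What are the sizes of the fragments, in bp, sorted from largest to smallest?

86, 68, 33, 31, 25, 19, 11 bp

SphI sites (GCATGC) start at positions 38, 124, 182.
SphI cuts after base 5 of each site (before the last base), so after positions 42, 128, 186.
SmaI sites (CCCGGG) start at positions 29, 151, 252.
SmaI cuts after base 3 of each site, so after positions 31, 153, 254.
Combined cut positions: 31, 42, 128, 153, 186, 254.
Linear molecule, 6 cuts → 7 fragments:
  1–31 → 31 bp
  32–42 → 11 bp
  43–128 → 86 bp
  129–153 → 25 bp
  154–186 → 33 bp
  187–254 → 68 bp
  255–273 → 19 bp
Sorted largest to smallest: 86, 68, 33, 31, 25, 19, 11 bp.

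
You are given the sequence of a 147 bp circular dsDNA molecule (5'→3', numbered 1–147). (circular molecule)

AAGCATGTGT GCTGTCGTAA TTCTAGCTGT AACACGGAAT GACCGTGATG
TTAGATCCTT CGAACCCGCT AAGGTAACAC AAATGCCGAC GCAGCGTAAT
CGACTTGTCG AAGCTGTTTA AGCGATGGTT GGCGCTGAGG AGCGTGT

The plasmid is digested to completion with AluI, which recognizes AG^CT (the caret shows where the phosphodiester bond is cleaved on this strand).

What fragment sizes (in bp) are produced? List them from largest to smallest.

AluI sites (AGCT) start at positions 25, 112.
AluI cuts after base 2 of each site, so after positions 26, 113.
Circular molecule, 2 cuts → 2 fragments:
  27–113 → 87 bp
  114–147 then 1–26 → 34 + 26 = 60 bp
Sorted largest to smallest: 87, 60 bp.

87, 60 bp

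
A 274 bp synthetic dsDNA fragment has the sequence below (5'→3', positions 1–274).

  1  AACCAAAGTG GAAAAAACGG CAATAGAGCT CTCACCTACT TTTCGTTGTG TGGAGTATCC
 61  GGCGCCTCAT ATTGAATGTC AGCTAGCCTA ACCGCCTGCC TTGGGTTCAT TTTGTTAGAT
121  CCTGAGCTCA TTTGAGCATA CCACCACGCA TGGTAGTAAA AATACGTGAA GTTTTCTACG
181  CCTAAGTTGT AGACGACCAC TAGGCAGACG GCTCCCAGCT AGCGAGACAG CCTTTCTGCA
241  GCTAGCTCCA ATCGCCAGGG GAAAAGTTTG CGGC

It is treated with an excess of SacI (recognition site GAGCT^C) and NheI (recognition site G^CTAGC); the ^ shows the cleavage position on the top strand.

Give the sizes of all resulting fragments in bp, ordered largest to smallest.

SacI sites (GAGCTC) start at positions 26, 124.
SacI cuts after base 5 of each site (before the last base), so after positions 30, 128.
NheI sites (GCTAGC) start at positions 82, 218, 241.
NheI cuts after the first base of each site, so after positions 82, 218, 241.
Combined cut positions: 30, 82, 128, 218, 241.
Linear molecule, 5 cuts → 6 fragments:
  1–30 → 30 bp
  31–82 → 52 bp
  83–128 → 46 bp
  129–218 → 90 bp
  219–241 → 23 bp
  242–274 → 33 bp
Sorted largest to smallest: 90, 52, 46, 33, 30, 23 bp.

90, 52, 46, 33, 30, 23 bp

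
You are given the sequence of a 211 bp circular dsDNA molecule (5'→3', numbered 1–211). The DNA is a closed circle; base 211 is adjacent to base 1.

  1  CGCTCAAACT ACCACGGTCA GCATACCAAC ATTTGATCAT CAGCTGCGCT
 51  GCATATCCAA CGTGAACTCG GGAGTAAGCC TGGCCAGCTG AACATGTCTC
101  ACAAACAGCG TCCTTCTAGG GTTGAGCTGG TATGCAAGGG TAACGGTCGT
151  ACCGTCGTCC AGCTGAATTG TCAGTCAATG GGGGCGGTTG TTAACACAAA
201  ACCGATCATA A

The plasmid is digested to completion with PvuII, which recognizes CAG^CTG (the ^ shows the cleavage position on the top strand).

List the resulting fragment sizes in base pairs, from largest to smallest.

PvuII sites (CAGCTG) start at positions 41, 85, 160.
PvuII cuts after base 3 of each site, so after positions 43, 87, 162.
Circular molecule, 3 cuts → 3 fragments:
  44–87 → 44 bp
  88–162 → 75 bp
  163–211 then 1–43 → 49 + 43 = 92 bp
Sorted largest to smallest: 92, 75, 44 bp.

92, 75, 44 bp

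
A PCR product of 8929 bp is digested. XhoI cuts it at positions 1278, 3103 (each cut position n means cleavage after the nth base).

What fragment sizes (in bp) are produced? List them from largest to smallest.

5826, 1825, 1278 bp

Linear molecule, 2 cuts → 3 fragments:
  1278 − 0 = 1278 bp
  3103 − 1278 = 1825 bp
  8929 − 3103 = 5826 bp
Sorted largest to smallest: 5826, 1825, 1278 bp.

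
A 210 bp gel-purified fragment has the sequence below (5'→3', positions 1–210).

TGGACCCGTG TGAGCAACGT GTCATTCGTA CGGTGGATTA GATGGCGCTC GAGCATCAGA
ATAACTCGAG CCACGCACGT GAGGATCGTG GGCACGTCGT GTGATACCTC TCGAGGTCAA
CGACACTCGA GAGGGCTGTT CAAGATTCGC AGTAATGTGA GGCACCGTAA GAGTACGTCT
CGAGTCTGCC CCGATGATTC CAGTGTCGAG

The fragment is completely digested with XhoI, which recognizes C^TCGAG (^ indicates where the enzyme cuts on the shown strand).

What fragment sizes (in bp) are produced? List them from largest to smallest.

XhoI sites (CTCGAG) start at positions 48, 65, 110, 126, 179.
XhoI cuts after the first base of each site, so after positions 48, 65, 110, 126, 179.
Linear molecule, 5 cuts → 6 fragments:
  1–48 → 48 bp
  49–65 → 17 bp
  66–110 → 45 bp
  111–126 → 16 bp
  127–179 → 53 bp
  180–210 → 31 bp
Sorted largest to smallest: 53, 48, 45, 31, 17, 16 bp.

53, 48, 45, 31, 17, 16 bp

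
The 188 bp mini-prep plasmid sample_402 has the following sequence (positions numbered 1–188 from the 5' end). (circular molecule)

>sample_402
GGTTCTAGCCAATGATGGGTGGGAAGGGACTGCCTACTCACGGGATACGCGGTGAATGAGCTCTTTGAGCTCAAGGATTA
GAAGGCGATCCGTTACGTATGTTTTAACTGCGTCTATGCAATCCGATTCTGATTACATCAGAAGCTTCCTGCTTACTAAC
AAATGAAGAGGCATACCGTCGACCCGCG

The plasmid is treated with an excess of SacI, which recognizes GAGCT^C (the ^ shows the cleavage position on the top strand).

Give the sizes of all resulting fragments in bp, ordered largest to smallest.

SacI sites (GAGCTC) start at positions 58, 67.
SacI cuts after base 5 of each site (before the last base), so after positions 62, 71.
Circular molecule, 2 cuts → 2 fragments:
  63–71 → 9 bp
  72–188 then 1–62 → 117 + 62 = 179 bp
Sorted largest to smallest: 179, 9 bp.

179, 9 bp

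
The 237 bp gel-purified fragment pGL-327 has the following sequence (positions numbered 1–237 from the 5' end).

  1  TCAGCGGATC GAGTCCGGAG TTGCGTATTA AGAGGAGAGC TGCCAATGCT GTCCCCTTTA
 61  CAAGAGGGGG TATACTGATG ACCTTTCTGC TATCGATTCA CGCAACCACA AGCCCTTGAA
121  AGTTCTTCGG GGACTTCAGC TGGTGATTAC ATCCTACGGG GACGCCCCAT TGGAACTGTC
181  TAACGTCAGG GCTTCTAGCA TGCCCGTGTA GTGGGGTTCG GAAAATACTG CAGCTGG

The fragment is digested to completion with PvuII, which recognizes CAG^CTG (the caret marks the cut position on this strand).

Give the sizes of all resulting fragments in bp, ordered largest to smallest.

139, 94, 4 bp

PvuII sites (CAGCTG) start at positions 137, 231.
PvuII cuts after base 3 of each site, so after positions 139, 233.
Linear molecule, 2 cuts → 3 fragments:
  1–139 → 139 bp
  140–233 → 94 bp
  234–237 → 4 bp
Sorted largest to smallest: 139, 94, 4 bp.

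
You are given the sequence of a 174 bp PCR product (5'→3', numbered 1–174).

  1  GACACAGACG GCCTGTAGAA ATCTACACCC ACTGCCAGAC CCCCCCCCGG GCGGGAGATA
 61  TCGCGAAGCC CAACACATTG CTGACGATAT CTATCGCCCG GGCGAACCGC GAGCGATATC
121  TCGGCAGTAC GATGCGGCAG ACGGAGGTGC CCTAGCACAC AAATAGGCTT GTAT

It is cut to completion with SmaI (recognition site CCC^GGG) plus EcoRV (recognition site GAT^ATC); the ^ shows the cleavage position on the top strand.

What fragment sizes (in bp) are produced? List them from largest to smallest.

57, 48, 29, 18, 11, 11 bp

SmaI sites (CCCGGG) start at positions 46, 97.
SmaI cuts after base 3 of each site, so after positions 48, 99.
EcoRV sites (GATATC) start at positions 57, 86, 115.
EcoRV cuts after base 3 of each site, so after positions 59, 88, 117.
Combined cut positions: 48, 59, 88, 99, 117.
Linear molecule, 5 cuts → 6 fragments:
  1–48 → 48 bp
  49–59 → 11 bp
  60–88 → 29 bp
  89–99 → 11 bp
  100–117 → 18 bp
  118–174 → 57 bp
Sorted largest to smallest: 57, 48, 29, 18, 11, 11 bp.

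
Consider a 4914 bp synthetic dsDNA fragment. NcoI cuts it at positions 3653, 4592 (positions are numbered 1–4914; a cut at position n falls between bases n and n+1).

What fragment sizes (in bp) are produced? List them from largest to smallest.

3653, 939, 322 bp

Linear molecule, 2 cuts → 3 fragments:
  3653 − 0 = 3653 bp
  4592 − 3653 = 939 bp
  4914 − 4592 = 322 bp
Sorted largest to smallest: 3653, 939, 322 bp.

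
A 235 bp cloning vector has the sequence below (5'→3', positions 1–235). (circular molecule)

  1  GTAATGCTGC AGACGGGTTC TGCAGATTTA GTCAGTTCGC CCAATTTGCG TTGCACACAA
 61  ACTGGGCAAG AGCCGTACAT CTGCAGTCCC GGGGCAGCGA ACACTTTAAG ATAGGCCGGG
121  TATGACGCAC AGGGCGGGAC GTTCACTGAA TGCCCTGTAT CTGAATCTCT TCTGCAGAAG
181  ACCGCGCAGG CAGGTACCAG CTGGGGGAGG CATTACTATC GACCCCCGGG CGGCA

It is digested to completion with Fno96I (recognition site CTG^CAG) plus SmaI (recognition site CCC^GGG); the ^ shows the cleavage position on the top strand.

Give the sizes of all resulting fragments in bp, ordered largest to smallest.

Fno96I sites (CTGCAG) start at positions 7, 20, 81, 172.
Fno96I cuts after base 3 of each site, so after positions 9, 22, 83, 174.
SmaI sites (CCCGGG) start at positions 88, 225.
SmaI cuts after base 3 of each site, so after positions 90, 227.
Combined cut positions: 9, 22, 83, 90, 174, 227.
Circular molecule, 6 cuts → 6 fragments:
  10–22 → 13 bp
  23–83 → 61 bp
  84–90 → 7 bp
  91–174 → 84 bp
  175–227 → 53 bp
  228–235 then 1–9 → 8 + 9 = 17 bp
Sorted largest to smallest: 84, 61, 53, 17, 13, 7 bp.

84, 61, 53, 17, 13, 7 bp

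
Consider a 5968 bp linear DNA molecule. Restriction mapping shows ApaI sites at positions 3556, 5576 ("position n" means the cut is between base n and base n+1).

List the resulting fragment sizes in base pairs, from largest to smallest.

3556, 2020, 392 bp

Linear molecule, 2 cuts → 3 fragments:
  3556 − 0 = 3556 bp
  5576 − 3556 = 2020 bp
  5968 − 5576 = 392 bp
Sorted largest to smallest: 3556, 2020, 392 bp.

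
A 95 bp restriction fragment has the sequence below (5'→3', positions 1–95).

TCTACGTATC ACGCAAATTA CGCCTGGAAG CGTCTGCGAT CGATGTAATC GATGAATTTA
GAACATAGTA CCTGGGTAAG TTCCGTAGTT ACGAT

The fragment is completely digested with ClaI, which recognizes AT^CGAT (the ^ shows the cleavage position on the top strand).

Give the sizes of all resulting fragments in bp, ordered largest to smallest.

46, 40, 9 bp

ClaI sites (ATCGAT) start at positions 39, 48.
ClaI cuts after base 2 of each site, so after positions 40, 49.
Linear molecule, 2 cuts → 3 fragments:
  1–40 → 40 bp
  41–49 → 9 bp
  50–95 → 46 bp
Sorted largest to smallest: 46, 40, 9 bp.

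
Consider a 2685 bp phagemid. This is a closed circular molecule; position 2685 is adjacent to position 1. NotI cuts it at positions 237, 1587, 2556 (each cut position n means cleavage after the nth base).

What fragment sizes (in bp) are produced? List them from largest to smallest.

1350, 969, 366 bp

Circular molecule, 3 cuts → 3 fragments:
  1587 − 237 = 1350 bp
  2556 − 1587 = 969 bp
  wrap: 2685 − 2556 + 237 = 366 bp
Sorted largest to smallest: 1350, 969, 366 bp.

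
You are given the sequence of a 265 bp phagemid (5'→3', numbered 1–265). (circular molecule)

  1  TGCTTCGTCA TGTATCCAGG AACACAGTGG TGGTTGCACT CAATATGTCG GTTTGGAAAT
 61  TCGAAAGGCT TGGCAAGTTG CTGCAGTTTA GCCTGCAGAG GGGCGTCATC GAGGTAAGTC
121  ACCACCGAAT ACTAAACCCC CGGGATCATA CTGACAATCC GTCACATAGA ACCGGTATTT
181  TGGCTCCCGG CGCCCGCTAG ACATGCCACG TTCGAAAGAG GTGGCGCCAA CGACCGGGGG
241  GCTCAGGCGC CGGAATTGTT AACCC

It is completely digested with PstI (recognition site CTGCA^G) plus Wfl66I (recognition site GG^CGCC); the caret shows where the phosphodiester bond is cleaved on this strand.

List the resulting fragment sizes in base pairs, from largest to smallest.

103, 93, 34, 23, 12 bp

PstI sites (CTGCAG) start at positions 81, 93.
PstI cuts after base 5 of each site (before the last base), so after positions 85, 97.
Wfl66I sites (GGCGCC) start at positions 189, 223, 246.
Wfl66I cuts after base 2 of each site, so after positions 190, 224, 247.
Combined cut positions: 85, 97, 190, 224, 247.
Circular molecule, 5 cuts → 5 fragments:
  86–97 → 12 bp
  98–190 → 93 bp
  191–224 → 34 bp
  225–247 → 23 bp
  248–265 then 1–85 → 18 + 85 = 103 bp
Sorted largest to smallest: 103, 93, 34, 23, 12 bp.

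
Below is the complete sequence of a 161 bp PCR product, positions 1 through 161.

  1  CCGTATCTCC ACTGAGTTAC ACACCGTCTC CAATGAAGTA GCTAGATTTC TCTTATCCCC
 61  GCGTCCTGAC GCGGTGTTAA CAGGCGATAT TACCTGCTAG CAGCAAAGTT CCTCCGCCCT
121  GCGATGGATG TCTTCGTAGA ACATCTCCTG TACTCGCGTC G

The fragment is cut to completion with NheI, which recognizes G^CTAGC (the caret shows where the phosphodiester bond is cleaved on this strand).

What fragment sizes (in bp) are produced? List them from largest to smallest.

The NheI site (GCTAGC) starts at position 96.
NheI cuts after the first base of each site, so after position 96.
Linear molecule, 1 cut → 2 fragments:
  1–96 → 96 bp
  97–161 → 65 bp
Sorted largest to smallest: 96, 65 bp.

96, 65 bp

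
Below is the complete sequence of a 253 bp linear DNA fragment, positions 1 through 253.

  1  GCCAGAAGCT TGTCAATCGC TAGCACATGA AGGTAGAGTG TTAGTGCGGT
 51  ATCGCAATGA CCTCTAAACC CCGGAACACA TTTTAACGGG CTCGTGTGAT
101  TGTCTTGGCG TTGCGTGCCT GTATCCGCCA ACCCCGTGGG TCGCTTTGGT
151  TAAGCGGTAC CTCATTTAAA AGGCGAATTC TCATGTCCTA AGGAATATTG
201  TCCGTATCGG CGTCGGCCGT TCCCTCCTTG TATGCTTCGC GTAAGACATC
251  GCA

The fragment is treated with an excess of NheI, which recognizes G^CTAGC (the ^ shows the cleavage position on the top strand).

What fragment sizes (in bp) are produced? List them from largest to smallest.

The NheI site (GCTAGC) starts at position 19.
NheI cuts after the first base of each site, so after position 19.
Linear molecule, 1 cut → 2 fragments:
  1–19 → 19 bp
  20–253 → 234 bp
Sorted largest to smallest: 234, 19 bp.

234, 19 bp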